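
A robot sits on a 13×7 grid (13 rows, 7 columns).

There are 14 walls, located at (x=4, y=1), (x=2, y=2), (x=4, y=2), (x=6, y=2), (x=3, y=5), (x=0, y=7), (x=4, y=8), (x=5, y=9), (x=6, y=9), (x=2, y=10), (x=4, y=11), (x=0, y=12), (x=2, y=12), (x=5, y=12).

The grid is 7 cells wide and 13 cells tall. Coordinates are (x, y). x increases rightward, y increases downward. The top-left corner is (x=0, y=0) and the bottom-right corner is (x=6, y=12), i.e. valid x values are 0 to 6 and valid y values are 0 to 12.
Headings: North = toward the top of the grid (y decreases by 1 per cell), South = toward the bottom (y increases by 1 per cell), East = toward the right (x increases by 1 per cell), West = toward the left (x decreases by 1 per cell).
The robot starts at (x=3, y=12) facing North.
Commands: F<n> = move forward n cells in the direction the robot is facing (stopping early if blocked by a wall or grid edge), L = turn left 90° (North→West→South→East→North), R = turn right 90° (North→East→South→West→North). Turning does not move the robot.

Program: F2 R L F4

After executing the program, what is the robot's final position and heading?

Start: (x=3, y=12), facing North
  F2: move forward 2, now at (x=3, y=10)
  R: turn right, now facing East
  L: turn left, now facing North
  F4: move forward 4, now at (x=3, y=6)
Final: (x=3, y=6), facing North

Answer: Final position: (x=3, y=6), facing North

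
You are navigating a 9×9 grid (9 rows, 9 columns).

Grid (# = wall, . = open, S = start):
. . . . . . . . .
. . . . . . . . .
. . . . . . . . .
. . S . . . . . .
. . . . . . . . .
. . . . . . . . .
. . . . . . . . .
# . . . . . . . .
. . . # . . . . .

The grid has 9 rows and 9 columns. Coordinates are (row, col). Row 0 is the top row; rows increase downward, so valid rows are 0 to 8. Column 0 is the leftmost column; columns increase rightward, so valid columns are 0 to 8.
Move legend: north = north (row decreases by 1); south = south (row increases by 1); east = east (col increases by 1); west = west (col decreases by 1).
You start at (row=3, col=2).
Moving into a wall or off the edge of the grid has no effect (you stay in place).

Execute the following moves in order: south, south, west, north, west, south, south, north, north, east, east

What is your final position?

Answer: Final position: (row=4, col=2)

Derivation:
Start: (row=3, col=2)
  south (south): (row=3, col=2) -> (row=4, col=2)
  south (south): (row=4, col=2) -> (row=5, col=2)
  west (west): (row=5, col=2) -> (row=5, col=1)
  north (north): (row=5, col=1) -> (row=4, col=1)
  west (west): (row=4, col=1) -> (row=4, col=0)
  south (south): (row=4, col=0) -> (row=5, col=0)
  south (south): (row=5, col=0) -> (row=6, col=0)
  north (north): (row=6, col=0) -> (row=5, col=0)
  north (north): (row=5, col=0) -> (row=4, col=0)
  east (east): (row=4, col=0) -> (row=4, col=1)
  east (east): (row=4, col=1) -> (row=4, col=2)
Final: (row=4, col=2)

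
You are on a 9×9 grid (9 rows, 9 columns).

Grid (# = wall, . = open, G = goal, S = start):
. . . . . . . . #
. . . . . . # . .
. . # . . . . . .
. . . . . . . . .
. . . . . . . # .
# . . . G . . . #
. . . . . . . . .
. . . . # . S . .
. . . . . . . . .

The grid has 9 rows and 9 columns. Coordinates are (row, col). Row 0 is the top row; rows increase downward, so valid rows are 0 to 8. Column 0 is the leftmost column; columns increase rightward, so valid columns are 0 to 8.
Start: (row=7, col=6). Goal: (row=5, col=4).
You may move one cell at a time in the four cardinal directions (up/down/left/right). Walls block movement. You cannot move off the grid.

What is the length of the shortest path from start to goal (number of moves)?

BFS from (row=7, col=6) until reaching (row=5, col=4):
  Distance 0: (row=7, col=6)
  Distance 1: (row=6, col=6), (row=7, col=5), (row=7, col=7), (row=8, col=6)
  Distance 2: (row=5, col=6), (row=6, col=5), (row=6, col=7), (row=7, col=8), (row=8, col=5), (row=8, col=7)
  Distance 3: (row=4, col=6), (row=5, col=5), (row=5, col=7), (row=6, col=4), (row=6, col=8), (row=8, col=4), (row=8, col=8)
  Distance 4: (row=3, col=6), (row=4, col=5), (row=5, col=4), (row=6, col=3), (row=8, col=3)  <- goal reached here
One shortest path (4 moves): (row=7, col=6) -> (row=7, col=5) -> (row=6, col=5) -> (row=6, col=4) -> (row=5, col=4)

Answer: Shortest path length: 4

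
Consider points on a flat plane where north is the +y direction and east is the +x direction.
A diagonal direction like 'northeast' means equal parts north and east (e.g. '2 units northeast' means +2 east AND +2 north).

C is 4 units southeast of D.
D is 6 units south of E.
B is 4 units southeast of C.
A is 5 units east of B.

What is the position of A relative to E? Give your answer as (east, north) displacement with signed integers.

Answer: A is at (east=13, north=-14) relative to E.

Derivation:
Place E at the origin (east=0, north=0).
  D is 6 units south of E: delta (east=+0, north=-6); D at (east=0, north=-6).
  C is 4 units southeast of D: delta (east=+4, north=-4); C at (east=4, north=-10).
  B is 4 units southeast of C: delta (east=+4, north=-4); B at (east=8, north=-14).
  A is 5 units east of B: delta (east=+5, north=+0); A at (east=13, north=-14).
Therefore A relative to E: (east=13, north=-14).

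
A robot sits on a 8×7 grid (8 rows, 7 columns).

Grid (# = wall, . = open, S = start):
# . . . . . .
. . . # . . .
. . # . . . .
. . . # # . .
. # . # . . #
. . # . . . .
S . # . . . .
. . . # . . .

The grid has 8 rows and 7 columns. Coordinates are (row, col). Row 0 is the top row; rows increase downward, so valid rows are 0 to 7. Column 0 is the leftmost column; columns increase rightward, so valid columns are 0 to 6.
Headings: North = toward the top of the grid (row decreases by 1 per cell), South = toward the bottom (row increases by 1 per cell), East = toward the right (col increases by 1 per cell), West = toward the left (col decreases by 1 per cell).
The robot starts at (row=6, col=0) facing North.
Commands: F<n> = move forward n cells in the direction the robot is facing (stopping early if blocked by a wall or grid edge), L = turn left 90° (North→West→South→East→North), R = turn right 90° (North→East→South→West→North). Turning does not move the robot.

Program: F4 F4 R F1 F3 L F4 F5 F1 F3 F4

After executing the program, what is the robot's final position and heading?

Answer: Final position: (row=0, col=2), facing North

Derivation:
Start: (row=6, col=0), facing North
  F4: move forward 4, now at (row=2, col=0)
  F4: move forward 1/4 (blocked), now at (row=1, col=0)
  R: turn right, now facing East
  F1: move forward 1, now at (row=1, col=1)
  F3: move forward 1/3 (blocked), now at (row=1, col=2)
  L: turn left, now facing North
  F4: move forward 1/4 (blocked), now at (row=0, col=2)
  F5: move forward 0/5 (blocked), now at (row=0, col=2)
  F1: move forward 0/1 (blocked), now at (row=0, col=2)
  F3: move forward 0/3 (blocked), now at (row=0, col=2)
  F4: move forward 0/4 (blocked), now at (row=0, col=2)
Final: (row=0, col=2), facing North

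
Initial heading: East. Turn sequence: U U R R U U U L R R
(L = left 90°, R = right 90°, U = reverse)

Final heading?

Answer: Final heading: South

Derivation:
Start: East
  U (U-turn (180°)) -> West
  U (U-turn (180°)) -> East
  R (right (90° clockwise)) -> South
  R (right (90° clockwise)) -> West
  U (U-turn (180°)) -> East
  U (U-turn (180°)) -> West
  U (U-turn (180°)) -> East
  L (left (90° counter-clockwise)) -> North
  R (right (90° clockwise)) -> East
  R (right (90° clockwise)) -> South
Final: South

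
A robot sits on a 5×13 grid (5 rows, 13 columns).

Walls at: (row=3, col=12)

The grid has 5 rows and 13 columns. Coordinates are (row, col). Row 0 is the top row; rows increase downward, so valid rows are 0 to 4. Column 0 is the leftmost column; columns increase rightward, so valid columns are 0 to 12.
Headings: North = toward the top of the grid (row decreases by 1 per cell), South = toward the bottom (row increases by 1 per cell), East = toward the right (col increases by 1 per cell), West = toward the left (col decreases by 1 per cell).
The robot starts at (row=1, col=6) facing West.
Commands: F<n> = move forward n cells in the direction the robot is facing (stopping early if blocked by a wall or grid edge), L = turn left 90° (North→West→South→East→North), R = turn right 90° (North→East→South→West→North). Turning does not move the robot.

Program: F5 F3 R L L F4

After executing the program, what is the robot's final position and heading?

Answer: Final position: (row=4, col=0), facing South

Derivation:
Start: (row=1, col=6), facing West
  F5: move forward 5, now at (row=1, col=1)
  F3: move forward 1/3 (blocked), now at (row=1, col=0)
  R: turn right, now facing North
  L: turn left, now facing West
  L: turn left, now facing South
  F4: move forward 3/4 (blocked), now at (row=4, col=0)
Final: (row=4, col=0), facing South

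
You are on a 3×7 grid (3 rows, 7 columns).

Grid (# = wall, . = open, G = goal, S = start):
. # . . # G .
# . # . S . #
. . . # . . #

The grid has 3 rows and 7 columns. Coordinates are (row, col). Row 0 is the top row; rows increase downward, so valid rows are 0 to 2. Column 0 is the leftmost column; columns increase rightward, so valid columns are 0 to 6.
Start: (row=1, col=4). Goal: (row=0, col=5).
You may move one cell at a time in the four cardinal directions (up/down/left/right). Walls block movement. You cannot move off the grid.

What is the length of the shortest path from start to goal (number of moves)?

Answer: Shortest path length: 2

Derivation:
BFS from (row=1, col=4) until reaching (row=0, col=5):
  Distance 0: (row=1, col=4)
  Distance 1: (row=1, col=3), (row=1, col=5), (row=2, col=4)
  Distance 2: (row=0, col=3), (row=0, col=5), (row=2, col=5)  <- goal reached here
One shortest path (2 moves): (row=1, col=4) -> (row=1, col=5) -> (row=0, col=5)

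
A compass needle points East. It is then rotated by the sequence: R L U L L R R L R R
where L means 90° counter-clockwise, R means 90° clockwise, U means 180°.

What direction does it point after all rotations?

Answer: Final heading: North

Derivation:
Start: East
  R (right (90° clockwise)) -> South
  L (left (90° counter-clockwise)) -> East
  U (U-turn (180°)) -> West
  L (left (90° counter-clockwise)) -> South
  L (left (90° counter-clockwise)) -> East
  R (right (90° clockwise)) -> South
  R (right (90° clockwise)) -> West
  L (left (90° counter-clockwise)) -> South
  R (right (90° clockwise)) -> West
  R (right (90° clockwise)) -> North
Final: North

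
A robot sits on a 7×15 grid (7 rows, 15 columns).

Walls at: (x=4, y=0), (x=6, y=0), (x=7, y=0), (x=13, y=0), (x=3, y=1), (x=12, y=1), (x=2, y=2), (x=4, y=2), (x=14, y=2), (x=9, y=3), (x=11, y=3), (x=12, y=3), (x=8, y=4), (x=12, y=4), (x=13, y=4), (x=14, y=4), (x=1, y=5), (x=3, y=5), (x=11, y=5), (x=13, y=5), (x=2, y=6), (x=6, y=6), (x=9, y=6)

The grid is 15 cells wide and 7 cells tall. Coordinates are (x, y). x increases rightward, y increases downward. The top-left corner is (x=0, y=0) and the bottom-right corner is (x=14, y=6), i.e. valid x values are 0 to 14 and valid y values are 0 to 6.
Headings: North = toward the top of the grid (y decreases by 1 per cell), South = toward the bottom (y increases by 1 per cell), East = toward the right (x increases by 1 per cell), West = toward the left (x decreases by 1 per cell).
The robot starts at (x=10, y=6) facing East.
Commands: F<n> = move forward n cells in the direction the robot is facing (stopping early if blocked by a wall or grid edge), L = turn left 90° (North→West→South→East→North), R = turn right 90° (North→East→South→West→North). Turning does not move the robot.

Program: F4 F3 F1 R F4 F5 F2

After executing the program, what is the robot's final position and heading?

Start: (x=10, y=6), facing East
  F4: move forward 4, now at (x=14, y=6)
  F3: move forward 0/3 (blocked), now at (x=14, y=6)
  F1: move forward 0/1 (blocked), now at (x=14, y=6)
  R: turn right, now facing South
  F4: move forward 0/4 (blocked), now at (x=14, y=6)
  F5: move forward 0/5 (blocked), now at (x=14, y=6)
  F2: move forward 0/2 (blocked), now at (x=14, y=6)
Final: (x=14, y=6), facing South

Answer: Final position: (x=14, y=6), facing South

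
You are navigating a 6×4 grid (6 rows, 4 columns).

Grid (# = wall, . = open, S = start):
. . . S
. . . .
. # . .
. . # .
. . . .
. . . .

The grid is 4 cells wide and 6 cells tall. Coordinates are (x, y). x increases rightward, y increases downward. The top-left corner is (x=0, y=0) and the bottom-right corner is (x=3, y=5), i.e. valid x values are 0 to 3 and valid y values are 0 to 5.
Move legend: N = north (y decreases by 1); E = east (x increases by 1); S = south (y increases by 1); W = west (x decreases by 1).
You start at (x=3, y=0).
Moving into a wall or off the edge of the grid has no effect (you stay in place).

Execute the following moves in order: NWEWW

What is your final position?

Answer: Final position: (x=1, y=0)

Derivation:
Start: (x=3, y=0)
  N (north): blocked, stay at (x=3, y=0)
  W (west): (x=3, y=0) -> (x=2, y=0)
  E (east): (x=2, y=0) -> (x=3, y=0)
  W (west): (x=3, y=0) -> (x=2, y=0)
  W (west): (x=2, y=0) -> (x=1, y=0)
Final: (x=1, y=0)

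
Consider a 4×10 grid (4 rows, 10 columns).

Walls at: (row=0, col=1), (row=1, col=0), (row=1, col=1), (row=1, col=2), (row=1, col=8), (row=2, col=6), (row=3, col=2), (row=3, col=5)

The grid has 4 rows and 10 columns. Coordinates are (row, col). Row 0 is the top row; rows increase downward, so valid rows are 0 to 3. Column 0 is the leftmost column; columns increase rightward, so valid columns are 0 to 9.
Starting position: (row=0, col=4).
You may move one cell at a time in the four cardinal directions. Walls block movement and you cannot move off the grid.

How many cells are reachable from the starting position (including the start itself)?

BFS flood-fill from (row=0, col=4):
  Distance 0: (row=0, col=4)
  Distance 1: (row=0, col=3), (row=0, col=5), (row=1, col=4)
  Distance 2: (row=0, col=2), (row=0, col=6), (row=1, col=3), (row=1, col=5), (row=2, col=4)
  Distance 3: (row=0, col=7), (row=1, col=6), (row=2, col=3), (row=2, col=5), (row=3, col=4)
  Distance 4: (row=0, col=8), (row=1, col=7), (row=2, col=2), (row=3, col=3)
  Distance 5: (row=0, col=9), (row=2, col=1), (row=2, col=7)
  Distance 6: (row=1, col=9), (row=2, col=0), (row=2, col=8), (row=3, col=1), (row=3, col=7)
  Distance 7: (row=2, col=9), (row=3, col=0), (row=3, col=6), (row=3, col=8)
  Distance 8: (row=3, col=9)
Total reachable: 31 (grid has 32 open cells total)

Answer: Reachable cells: 31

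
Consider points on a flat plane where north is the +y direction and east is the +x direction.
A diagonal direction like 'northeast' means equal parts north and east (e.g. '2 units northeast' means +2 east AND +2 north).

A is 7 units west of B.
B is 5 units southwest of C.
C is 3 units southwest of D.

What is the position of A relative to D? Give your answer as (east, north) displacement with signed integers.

Answer: A is at (east=-15, north=-8) relative to D.

Derivation:
Place D at the origin (east=0, north=0).
  C is 3 units southwest of D: delta (east=-3, north=-3); C at (east=-3, north=-3).
  B is 5 units southwest of C: delta (east=-5, north=-5); B at (east=-8, north=-8).
  A is 7 units west of B: delta (east=-7, north=+0); A at (east=-15, north=-8).
Therefore A relative to D: (east=-15, north=-8).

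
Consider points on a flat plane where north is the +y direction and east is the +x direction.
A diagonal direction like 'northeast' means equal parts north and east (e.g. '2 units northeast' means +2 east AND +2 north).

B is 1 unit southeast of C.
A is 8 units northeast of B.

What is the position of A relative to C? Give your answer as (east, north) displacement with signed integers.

Place C at the origin (east=0, north=0).
  B is 1 unit southeast of C: delta (east=+1, north=-1); B at (east=1, north=-1).
  A is 8 units northeast of B: delta (east=+8, north=+8); A at (east=9, north=7).
Therefore A relative to C: (east=9, north=7).

Answer: A is at (east=9, north=7) relative to C.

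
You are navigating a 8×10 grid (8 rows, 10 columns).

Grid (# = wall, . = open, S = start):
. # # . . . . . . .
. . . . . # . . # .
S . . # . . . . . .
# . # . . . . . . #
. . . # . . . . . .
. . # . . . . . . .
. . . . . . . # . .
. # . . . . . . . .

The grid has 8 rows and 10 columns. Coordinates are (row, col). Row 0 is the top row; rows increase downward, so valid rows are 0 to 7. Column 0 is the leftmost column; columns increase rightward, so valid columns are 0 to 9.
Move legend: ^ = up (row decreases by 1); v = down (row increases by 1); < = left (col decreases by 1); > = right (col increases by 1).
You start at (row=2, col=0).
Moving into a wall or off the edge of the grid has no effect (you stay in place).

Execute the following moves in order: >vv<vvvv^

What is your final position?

Start: (row=2, col=0)
  > (right): (row=2, col=0) -> (row=2, col=1)
  v (down): (row=2, col=1) -> (row=3, col=1)
  v (down): (row=3, col=1) -> (row=4, col=1)
  < (left): (row=4, col=1) -> (row=4, col=0)
  v (down): (row=4, col=0) -> (row=5, col=0)
  v (down): (row=5, col=0) -> (row=6, col=0)
  v (down): (row=6, col=0) -> (row=7, col=0)
  v (down): blocked, stay at (row=7, col=0)
  ^ (up): (row=7, col=0) -> (row=6, col=0)
Final: (row=6, col=0)

Answer: Final position: (row=6, col=0)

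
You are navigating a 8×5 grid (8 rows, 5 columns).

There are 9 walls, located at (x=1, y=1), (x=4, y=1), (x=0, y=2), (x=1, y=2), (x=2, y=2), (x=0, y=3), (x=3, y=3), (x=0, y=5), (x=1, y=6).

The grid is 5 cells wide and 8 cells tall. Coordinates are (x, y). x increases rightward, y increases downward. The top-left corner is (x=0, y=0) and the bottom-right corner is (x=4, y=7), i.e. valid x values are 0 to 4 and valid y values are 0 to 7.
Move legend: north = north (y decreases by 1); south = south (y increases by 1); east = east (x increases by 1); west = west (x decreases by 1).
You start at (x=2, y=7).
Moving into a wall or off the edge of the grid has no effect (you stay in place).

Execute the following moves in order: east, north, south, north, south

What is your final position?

Answer: Final position: (x=3, y=7)

Derivation:
Start: (x=2, y=7)
  east (east): (x=2, y=7) -> (x=3, y=7)
  north (north): (x=3, y=7) -> (x=3, y=6)
  south (south): (x=3, y=6) -> (x=3, y=7)
  north (north): (x=3, y=7) -> (x=3, y=6)
  south (south): (x=3, y=6) -> (x=3, y=7)
Final: (x=3, y=7)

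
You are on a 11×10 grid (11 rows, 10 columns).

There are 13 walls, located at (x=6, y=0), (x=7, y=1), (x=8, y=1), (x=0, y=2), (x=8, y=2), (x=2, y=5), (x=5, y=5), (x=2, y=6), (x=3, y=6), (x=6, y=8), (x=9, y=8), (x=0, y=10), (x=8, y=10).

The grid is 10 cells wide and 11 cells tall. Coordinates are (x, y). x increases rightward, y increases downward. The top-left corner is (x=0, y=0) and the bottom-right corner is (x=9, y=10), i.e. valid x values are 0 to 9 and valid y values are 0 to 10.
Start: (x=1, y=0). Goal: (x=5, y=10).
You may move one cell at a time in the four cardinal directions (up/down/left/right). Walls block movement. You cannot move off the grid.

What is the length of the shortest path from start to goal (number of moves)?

BFS from (x=1, y=0) until reaching (x=5, y=10):
  Distance 0: (x=1, y=0)
  Distance 1: (x=0, y=0), (x=2, y=0), (x=1, y=1)
  Distance 2: (x=3, y=0), (x=0, y=1), (x=2, y=1), (x=1, y=2)
  Distance 3: (x=4, y=0), (x=3, y=1), (x=2, y=2), (x=1, y=3)
  Distance 4: (x=5, y=0), (x=4, y=1), (x=3, y=2), (x=0, y=3), (x=2, y=3), (x=1, y=4)
  Distance 5: (x=5, y=1), (x=4, y=2), (x=3, y=3), (x=0, y=4), (x=2, y=4), (x=1, y=5)
  Distance 6: (x=6, y=1), (x=5, y=2), (x=4, y=3), (x=3, y=4), (x=0, y=5), (x=1, y=6)
  Distance 7: (x=6, y=2), (x=5, y=3), (x=4, y=4), (x=3, y=5), (x=0, y=6), (x=1, y=7)
  Distance 8: (x=7, y=2), (x=6, y=3), (x=5, y=4), (x=4, y=5), (x=0, y=7), (x=2, y=7), (x=1, y=8)
  Distance 9: (x=7, y=3), (x=6, y=4), (x=4, y=6), (x=3, y=7), (x=0, y=8), (x=2, y=8), (x=1, y=9)
  Distance 10: (x=8, y=3), (x=7, y=4), (x=6, y=5), (x=5, y=6), (x=4, y=7), (x=3, y=8), (x=0, y=9), (x=2, y=9), (x=1, y=10)
  Distance 11: (x=9, y=3), (x=8, y=4), (x=7, y=5), (x=6, y=6), (x=5, y=7), (x=4, y=8), (x=3, y=9), (x=2, y=10)
  Distance 12: (x=9, y=2), (x=9, y=4), (x=8, y=5), (x=7, y=6), (x=6, y=7), (x=5, y=8), (x=4, y=9), (x=3, y=10)
  Distance 13: (x=9, y=1), (x=9, y=5), (x=8, y=6), (x=7, y=7), (x=5, y=9), (x=4, y=10)
  Distance 14: (x=9, y=0), (x=9, y=6), (x=8, y=7), (x=7, y=8), (x=6, y=9), (x=5, y=10)  <- goal reached here
One shortest path (14 moves): (x=1, y=0) -> (x=2, y=0) -> (x=3, y=0) -> (x=4, y=0) -> (x=4, y=1) -> (x=4, y=2) -> (x=4, y=3) -> (x=4, y=4) -> (x=4, y=5) -> (x=4, y=6) -> (x=5, y=6) -> (x=5, y=7) -> (x=5, y=8) -> (x=5, y=9) -> (x=5, y=10)

Answer: Shortest path length: 14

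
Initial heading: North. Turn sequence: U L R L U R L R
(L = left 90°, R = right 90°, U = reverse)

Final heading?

Start: North
  U (U-turn (180°)) -> South
  L (left (90° counter-clockwise)) -> East
  R (right (90° clockwise)) -> South
  L (left (90° counter-clockwise)) -> East
  U (U-turn (180°)) -> West
  R (right (90° clockwise)) -> North
  L (left (90° counter-clockwise)) -> West
  R (right (90° clockwise)) -> North
Final: North

Answer: Final heading: North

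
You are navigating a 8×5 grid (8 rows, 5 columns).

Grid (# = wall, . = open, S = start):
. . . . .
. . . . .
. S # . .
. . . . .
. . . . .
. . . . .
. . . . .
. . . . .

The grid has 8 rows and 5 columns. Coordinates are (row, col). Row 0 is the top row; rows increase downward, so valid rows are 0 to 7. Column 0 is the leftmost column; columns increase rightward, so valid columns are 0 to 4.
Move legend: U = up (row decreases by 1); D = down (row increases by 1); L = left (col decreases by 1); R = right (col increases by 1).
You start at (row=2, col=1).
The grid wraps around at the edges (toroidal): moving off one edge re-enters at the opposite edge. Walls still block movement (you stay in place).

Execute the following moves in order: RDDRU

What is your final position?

Answer: Final position: (row=3, col=2)

Derivation:
Start: (row=2, col=1)
  R (right): blocked, stay at (row=2, col=1)
  D (down): (row=2, col=1) -> (row=3, col=1)
  D (down): (row=3, col=1) -> (row=4, col=1)
  R (right): (row=4, col=1) -> (row=4, col=2)
  U (up): (row=4, col=2) -> (row=3, col=2)
Final: (row=3, col=2)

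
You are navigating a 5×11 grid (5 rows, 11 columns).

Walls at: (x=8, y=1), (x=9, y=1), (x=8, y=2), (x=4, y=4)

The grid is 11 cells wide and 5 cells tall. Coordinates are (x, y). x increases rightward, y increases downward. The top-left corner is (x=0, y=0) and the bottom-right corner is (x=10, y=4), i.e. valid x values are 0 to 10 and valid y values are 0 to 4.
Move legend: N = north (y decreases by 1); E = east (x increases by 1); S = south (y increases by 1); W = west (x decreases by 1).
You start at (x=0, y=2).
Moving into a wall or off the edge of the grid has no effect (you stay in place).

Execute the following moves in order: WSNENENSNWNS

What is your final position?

Answer: Final position: (x=1, y=1)

Derivation:
Start: (x=0, y=2)
  W (west): blocked, stay at (x=0, y=2)
  S (south): (x=0, y=2) -> (x=0, y=3)
  N (north): (x=0, y=3) -> (x=0, y=2)
  E (east): (x=0, y=2) -> (x=1, y=2)
  N (north): (x=1, y=2) -> (x=1, y=1)
  E (east): (x=1, y=1) -> (x=2, y=1)
  N (north): (x=2, y=1) -> (x=2, y=0)
  S (south): (x=2, y=0) -> (x=2, y=1)
  N (north): (x=2, y=1) -> (x=2, y=0)
  W (west): (x=2, y=0) -> (x=1, y=0)
  N (north): blocked, stay at (x=1, y=0)
  S (south): (x=1, y=0) -> (x=1, y=1)
Final: (x=1, y=1)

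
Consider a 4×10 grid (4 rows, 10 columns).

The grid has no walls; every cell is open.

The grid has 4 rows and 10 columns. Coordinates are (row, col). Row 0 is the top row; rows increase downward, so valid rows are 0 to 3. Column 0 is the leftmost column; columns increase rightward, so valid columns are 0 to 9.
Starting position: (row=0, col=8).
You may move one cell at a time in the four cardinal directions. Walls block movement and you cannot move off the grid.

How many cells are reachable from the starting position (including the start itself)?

Answer: Reachable cells: 40

Derivation:
BFS flood-fill from (row=0, col=8):
  Distance 0: (row=0, col=8)
  Distance 1: (row=0, col=7), (row=0, col=9), (row=1, col=8)
  Distance 2: (row=0, col=6), (row=1, col=7), (row=1, col=9), (row=2, col=8)
  Distance 3: (row=0, col=5), (row=1, col=6), (row=2, col=7), (row=2, col=9), (row=3, col=8)
  Distance 4: (row=0, col=4), (row=1, col=5), (row=2, col=6), (row=3, col=7), (row=3, col=9)
  Distance 5: (row=0, col=3), (row=1, col=4), (row=2, col=5), (row=3, col=6)
  Distance 6: (row=0, col=2), (row=1, col=3), (row=2, col=4), (row=3, col=5)
  Distance 7: (row=0, col=1), (row=1, col=2), (row=2, col=3), (row=3, col=4)
  Distance 8: (row=0, col=0), (row=1, col=1), (row=2, col=2), (row=3, col=3)
  Distance 9: (row=1, col=0), (row=2, col=1), (row=3, col=2)
  Distance 10: (row=2, col=0), (row=3, col=1)
  Distance 11: (row=3, col=0)
Total reachable: 40 (grid has 40 open cells total)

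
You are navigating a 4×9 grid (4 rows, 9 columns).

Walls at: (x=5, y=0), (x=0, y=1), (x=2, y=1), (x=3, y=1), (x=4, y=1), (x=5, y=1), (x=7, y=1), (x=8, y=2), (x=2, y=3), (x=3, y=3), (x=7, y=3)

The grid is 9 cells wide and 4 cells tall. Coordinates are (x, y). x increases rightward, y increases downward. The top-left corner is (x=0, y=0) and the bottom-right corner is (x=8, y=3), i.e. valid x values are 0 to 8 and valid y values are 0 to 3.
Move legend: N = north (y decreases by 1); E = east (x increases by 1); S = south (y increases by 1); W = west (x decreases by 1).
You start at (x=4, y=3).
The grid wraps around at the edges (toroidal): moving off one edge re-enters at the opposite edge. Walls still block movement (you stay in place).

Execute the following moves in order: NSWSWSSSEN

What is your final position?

Answer: Final position: (x=4, y=3)

Derivation:
Start: (x=4, y=3)
  N (north): (x=4, y=3) -> (x=4, y=2)
  S (south): (x=4, y=2) -> (x=4, y=3)
  W (west): blocked, stay at (x=4, y=3)
  S (south): (x=4, y=3) -> (x=4, y=0)
  W (west): (x=4, y=0) -> (x=3, y=0)
  [×3]S (south): blocked, stay at (x=3, y=0)
  E (east): (x=3, y=0) -> (x=4, y=0)
  N (north): (x=4, y=0) -> (x=4, y=3)
Final: (x=4, y=3)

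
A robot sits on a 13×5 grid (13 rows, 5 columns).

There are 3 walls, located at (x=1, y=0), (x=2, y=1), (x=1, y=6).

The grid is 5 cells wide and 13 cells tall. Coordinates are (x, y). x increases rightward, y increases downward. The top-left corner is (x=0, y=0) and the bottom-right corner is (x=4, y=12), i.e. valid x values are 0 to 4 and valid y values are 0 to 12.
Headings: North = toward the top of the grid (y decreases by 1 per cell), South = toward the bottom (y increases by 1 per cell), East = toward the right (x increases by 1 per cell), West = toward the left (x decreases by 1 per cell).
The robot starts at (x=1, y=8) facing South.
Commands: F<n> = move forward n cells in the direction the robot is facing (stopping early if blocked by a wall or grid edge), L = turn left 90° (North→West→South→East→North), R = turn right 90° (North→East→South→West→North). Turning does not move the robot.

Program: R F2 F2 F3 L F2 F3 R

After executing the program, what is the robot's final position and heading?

Answer: Final position: (x=0, y=12), facing West

Derivation:
Start: (x=1, y=8), facing South
  R: turn right, now facing West
  F2: move forward 1/2 (blocked), now at (x=0, y=8)
  F2: move forward 0/2 (blocked), now at (x=0, y=8)
  F3: move forward 0/3 (blocked), now at (x=0, y=8)
  L: turn left, now facing South
  F2: move forward 2, now at (x=0, y=10)
  F3: move forward 2/3 (blocked), now at (x=0, y=12)
  R: turn right, now facing West
Final: (x=0, y=12), facing West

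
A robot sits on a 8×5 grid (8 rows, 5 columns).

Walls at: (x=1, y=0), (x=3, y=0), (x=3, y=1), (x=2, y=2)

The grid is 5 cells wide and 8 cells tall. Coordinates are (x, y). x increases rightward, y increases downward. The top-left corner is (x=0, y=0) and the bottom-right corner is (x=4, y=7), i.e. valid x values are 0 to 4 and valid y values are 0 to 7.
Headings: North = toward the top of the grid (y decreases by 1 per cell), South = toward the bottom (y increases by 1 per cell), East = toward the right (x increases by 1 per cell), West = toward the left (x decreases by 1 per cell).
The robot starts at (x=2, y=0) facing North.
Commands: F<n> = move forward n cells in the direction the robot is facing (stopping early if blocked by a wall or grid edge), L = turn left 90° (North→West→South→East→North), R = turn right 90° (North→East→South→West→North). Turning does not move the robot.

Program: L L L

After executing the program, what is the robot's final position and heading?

Start: (x=2, y=0), facing North
  L: turn left, now facing West
  L: turn left, now facing South
  L: turn left, now facing East
Final: (x=2, y=0), facing East

Answer: Final position: (x=2, y=0), facing East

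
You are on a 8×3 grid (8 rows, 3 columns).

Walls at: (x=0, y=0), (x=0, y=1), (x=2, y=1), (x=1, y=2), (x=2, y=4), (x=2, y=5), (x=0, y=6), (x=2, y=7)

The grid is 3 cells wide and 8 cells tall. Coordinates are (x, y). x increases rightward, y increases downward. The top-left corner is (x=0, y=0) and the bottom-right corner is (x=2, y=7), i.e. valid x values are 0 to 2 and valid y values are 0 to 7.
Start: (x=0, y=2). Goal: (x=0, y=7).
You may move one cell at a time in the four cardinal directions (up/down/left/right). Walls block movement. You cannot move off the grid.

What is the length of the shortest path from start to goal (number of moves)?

BFS from (x=0, y=2) until reaching (x=0, y=7):
  Distance 0: (x=0, y=2)
  Distance 1: (x=0, y=3)
  Distance 2: (x=1, y=3), (x=0, y=4)
  Distance 3: (x=2, y=3), (x=1, y=4), (x=0, y=5)
  Distance 4: (x=2, y=2), (x=1, y=5)
  Distance 5: (x=1, y=6)
  Distance 6: (x=2, y=6), (x=1, y=7)
  Distance 7: (x=0, y=7)  <- goal reached here
One shortest path (7 moves): (x=0, y=2) -> (x=0, y=3) -> (x=1, y=3) -> (x=1, y=4) -> (x=1, y=5) -> (x=1, y=6) -> (x=1, y=7) -> (x=0, y=7)

Answer: Shortest path length: 7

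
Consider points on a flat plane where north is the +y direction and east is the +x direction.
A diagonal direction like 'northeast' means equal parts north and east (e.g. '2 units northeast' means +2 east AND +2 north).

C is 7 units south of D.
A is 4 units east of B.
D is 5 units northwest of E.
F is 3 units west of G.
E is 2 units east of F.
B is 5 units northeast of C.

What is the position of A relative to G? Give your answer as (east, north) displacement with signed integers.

Answer: A is at (east=3, north=3) relative to G.

Derivation:
Place G at the origin (east=0, north=0).
  F is 3 units west of G: delta (east=-3, north=+0); F at (east=-3, north=0).
  E is 2 units east of F: delta (east=+2, north=+0); E at (east=-1, north=0).
  D is 5 units northwest of E: delta (east=-5, north=+5); D at (east=-6, north=5).
  C is 7 units south of D: delta (east=+0, north=-7); C at (east=-6, north=-2).
  B is 5 units northeast of C: delta (east=+5, north=+5); B at (east=-1, north=3).
  A is 4 units east of B: delta (east=+4, north=+0); A at (east=3, north=3).
Therefore A relative to G: (east=3, north=3).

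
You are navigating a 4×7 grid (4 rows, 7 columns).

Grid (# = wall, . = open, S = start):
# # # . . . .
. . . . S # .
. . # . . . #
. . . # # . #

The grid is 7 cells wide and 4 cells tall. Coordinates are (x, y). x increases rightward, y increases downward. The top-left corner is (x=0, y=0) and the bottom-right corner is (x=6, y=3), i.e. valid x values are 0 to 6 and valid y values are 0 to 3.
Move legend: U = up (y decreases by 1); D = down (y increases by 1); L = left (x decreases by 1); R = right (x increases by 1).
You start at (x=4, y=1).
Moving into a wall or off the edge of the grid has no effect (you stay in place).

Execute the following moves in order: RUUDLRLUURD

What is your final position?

Answer: Final position: (x=4, y=1)

Derivation:
Start: (x=4, y=1)
  R (right): blocked, stay at (x=4, y=1)
  U (up): (x=4, y=1) -> (x=4, y=0)
  U (up): blocked, stay at (x=4, y=0)
  D (down): (x=4, y=0) -> (x=4, y=1)
  L (left): (x=4, y=1) -> (x=3, y=1)
  R (right): (x=3, y=1) -> (x=4, y=1)
  L (left): (x=4, y=1) -> (x=3, y=1)
  U (up): (x=3, y=1) -> (x=3, y=0)
  U (up): blocked, stay at (x=3, y=0)
  R (right): (x=3, y=0) -> (x=4, y=0)
  D (down): (x=4, y=0) -> (x=4, y=1)
Final: (x=4, y=1)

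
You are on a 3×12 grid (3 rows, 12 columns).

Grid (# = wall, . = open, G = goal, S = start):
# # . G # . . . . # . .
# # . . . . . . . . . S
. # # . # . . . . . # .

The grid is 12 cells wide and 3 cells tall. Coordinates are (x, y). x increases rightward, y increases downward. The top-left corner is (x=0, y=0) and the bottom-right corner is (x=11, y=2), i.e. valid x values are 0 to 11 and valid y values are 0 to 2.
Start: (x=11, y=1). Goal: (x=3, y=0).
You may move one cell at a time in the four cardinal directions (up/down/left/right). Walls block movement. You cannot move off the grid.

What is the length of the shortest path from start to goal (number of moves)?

BFS from (x=11, y=1) until reaching (x=3, y=0):
  Distance 0: (x=11, y=1)
  Distance 1: (x=11, y=0), (x=10, y=1), (x=11, y=2)
  Distance 2: (x=10, y=0), (x=9, y=1)
  Distance 3: (x=8, y=1), (x=9, y=2)
  Distance 4: (x=8, y=0), (x=7, y=1), (x=8, y=2)
  Distance 5: (x=7, y=0), (x=6, y=1), (x=7, y=2)
  Distance 6: (x=6, y=0), (x=5, y=1), (x=6, y=2)
  Distance 7: (x=5, y=0), (x=4, y=1), (x=5, y=2)
  Distance 8: (x=3, y=1)
  Distance 9: (x=3, y=0), (x=2, y=1), (x=3, y=2)  <- goal reached here
One shortest path (9 moves): (x=11, y=1) -> (x=10, y=1) -> (x=9, y=1) -> (x=8, y=1) -> (x=7, y=1) -> (x=6, y=1) -> (x=5, y=1) -> (x=4, y=1) -> (x=3, y=1) -> (x=3, y=0)

Answer: Shortest path length: 9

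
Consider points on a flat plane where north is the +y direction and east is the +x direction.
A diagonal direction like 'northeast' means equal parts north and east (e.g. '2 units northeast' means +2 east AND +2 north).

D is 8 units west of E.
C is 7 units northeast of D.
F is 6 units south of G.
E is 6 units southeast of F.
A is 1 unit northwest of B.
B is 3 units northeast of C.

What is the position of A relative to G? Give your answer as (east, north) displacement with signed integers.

Answer: A is at (east=7, north=-1) relative to G.

Derivation:
Place G at the origin (east=0, north=0).
  F is 6 units south of G: delta (east=+0, north=-6); F at (east=0, north=-6).
  E is 6 units southeast of F: delta (east=+6, north=-6); E at (east=6, north=-12).
  D is 8 units west of E: delta (east=-8, north=+0); D at (east=-2, north=-12).
  C is 7 units northeast of D: delta (east=+7, north=+7); C at (east=5, north=-5).
  B is 3 units northeast of C: delta (east=+3, north=+3); B at (east=8, north=-2).
  A is 1 unit northwest of B: delta (east=-1, north=+1); A at (east=7, north=-1).
Therefore A relative to G: (east=7, north=-1).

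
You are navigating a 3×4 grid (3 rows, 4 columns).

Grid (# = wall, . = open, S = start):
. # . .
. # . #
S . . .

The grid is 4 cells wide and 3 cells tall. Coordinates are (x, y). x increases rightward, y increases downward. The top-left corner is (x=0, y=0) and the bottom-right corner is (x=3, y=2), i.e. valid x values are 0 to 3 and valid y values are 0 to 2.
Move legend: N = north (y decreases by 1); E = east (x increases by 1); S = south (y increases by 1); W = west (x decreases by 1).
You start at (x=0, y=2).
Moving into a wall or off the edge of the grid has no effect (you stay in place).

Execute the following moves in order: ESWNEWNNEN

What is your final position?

Start: (x=0, y=2)
  E (east): (x=0, y=2) -> (x=1, y=2)
  S (south): blocked, stay at (x=1, y=2)
  W (west): (x=1, y=2) -> (x=0, y=2)
  N (north): (x=0, y=2) -> (x=0, y=1)
  E (east): blocked, stay at (x=0, y=1)
  W (west): blocked, stay at (x=0, y=1)
  N (north): (x=0, y=1) -> (x=0, y=0)
  N (north): blocked, stay at (x=0, y=0)
  E (east): blocked, stay at (x=0, y=0)
  N (north): blocked, stay at (x=0, y=0)
Final: (x=0, y=0)

Answer: Final position: (x=0, y=0)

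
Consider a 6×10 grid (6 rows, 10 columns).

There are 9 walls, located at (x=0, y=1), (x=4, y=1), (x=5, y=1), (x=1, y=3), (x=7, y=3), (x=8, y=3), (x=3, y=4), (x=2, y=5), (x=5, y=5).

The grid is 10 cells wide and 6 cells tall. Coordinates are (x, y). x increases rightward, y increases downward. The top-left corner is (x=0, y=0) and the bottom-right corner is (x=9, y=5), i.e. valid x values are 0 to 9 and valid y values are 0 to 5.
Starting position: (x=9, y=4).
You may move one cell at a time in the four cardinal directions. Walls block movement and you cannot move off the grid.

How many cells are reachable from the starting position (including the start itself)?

Answer: Reachable cells: 51

Derivation:
BFS flood-fill from (x=9, y=4):
  Distance 0: (x=9, y=4)
  Distance 1: (x=9, y=3), (x=8, y=4), (x=9, y=5)
  Distance 2: (x=9, y=2), (x=7, y=4), (x=8, y=5)
  Distance 3: (x=9, y=1), (x=8, y=2), (x=6, y=4), (x=7, y=5)
  Distance 4: (x=9, y=0), (x=8, y=1), (x=7, y=2), (x=6, y=3), (x=5, y=4), (x=6, y=5)
  Distance 5: (x=8, y=0), (x=7, y=1), (x=6, y=2), (x=5, y=3), (x=4, y=4)
  Distance 6: (x=7, y=0), (x=6, y=1), (x=5, y=2), (x=4, y=3), (x=4, y=5)
  Distance 7: (x=6, y=0), (x=4, y=2), (x=3, y=3), (x=3, y=5)
  Distance 8: (x=5, y=0), (x=3, y=2), (x=2, y=3)
  Distance 9: (x=4, y=0), (x=3, y=1), (x=2, y=2), (x=2, y=4)
  Distance 10: (x=3, y=0), (x=2, y=1), (x=1, y=2), (x=1, y=4)
  Distance 11: (x=2, y=0), (x=1, y=1), (x=0, y=2), (x=0, y=4), (x=1, y=5)
  Distance 12: (x=1, y=0), (x=0, y=3), (x=0, y=5)
  Distance 13: (x=0, y=0)
Total reachable: 51 (grid has 51 open cells total)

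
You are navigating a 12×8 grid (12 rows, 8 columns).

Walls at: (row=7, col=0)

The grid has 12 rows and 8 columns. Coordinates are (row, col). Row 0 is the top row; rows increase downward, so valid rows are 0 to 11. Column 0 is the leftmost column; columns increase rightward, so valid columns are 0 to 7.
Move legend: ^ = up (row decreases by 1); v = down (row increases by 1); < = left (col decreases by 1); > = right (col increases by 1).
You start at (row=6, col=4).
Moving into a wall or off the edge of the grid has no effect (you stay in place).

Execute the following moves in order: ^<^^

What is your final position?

Answer: Final position: (row=3, col=3)

Derivation:
Start: (row=6, col=4)
  ^ (up): (row=6, col=4) -> (row=5, col=4)
  < (left): (row=5, col=4) -> (row=5, col=3)
  ^ (up): (row=5, col=3) -> (row=4, col=3)
  ^ (up): (row=4, col=3) -> (row=3, col=3)
Final: (row=3, col=3)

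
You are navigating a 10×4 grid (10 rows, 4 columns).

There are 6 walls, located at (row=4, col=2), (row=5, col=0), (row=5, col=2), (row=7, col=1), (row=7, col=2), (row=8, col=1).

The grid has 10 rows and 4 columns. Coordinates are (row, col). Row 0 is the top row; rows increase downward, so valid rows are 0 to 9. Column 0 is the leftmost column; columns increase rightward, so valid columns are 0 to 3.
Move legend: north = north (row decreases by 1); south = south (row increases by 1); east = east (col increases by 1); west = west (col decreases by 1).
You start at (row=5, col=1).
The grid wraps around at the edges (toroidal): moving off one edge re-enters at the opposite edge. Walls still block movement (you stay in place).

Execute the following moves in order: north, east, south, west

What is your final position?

Start: (row=5, col=1)
  north (north): (row=5, col=1) -> (row=4, col=1)
  east (east): blocked, stay at (row=4, col=1)
  south (south): (row=4, col=1) -> (row=5, col=1)
  west (west): blocked, stay at (row=5, col=1)
Final: (row=5, col=1)

Answer: Final position: (row=5, col=1)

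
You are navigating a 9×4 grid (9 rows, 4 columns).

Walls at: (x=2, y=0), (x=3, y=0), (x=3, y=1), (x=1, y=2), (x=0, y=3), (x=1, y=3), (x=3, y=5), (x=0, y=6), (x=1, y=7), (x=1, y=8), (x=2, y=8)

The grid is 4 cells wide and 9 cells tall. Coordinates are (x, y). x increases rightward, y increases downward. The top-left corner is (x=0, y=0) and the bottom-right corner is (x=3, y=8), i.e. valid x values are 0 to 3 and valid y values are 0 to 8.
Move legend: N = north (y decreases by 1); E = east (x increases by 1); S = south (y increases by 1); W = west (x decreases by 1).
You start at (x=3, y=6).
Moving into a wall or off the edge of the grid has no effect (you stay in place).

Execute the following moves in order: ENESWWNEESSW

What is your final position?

Answer: Final position: (x=3, y=8)

Derivation:
Start: (x=3, y=6)
  E (east): blocked, stay at (x=3, y=6)
  N (north): blocked, stay at (x=3, y=6)
  E (east): blocked, stay at (x=3, y=6)
  S (south): (x=3, y=6) -> (x=3, y=7)
  W (west): (x=3, y=7) -> (x=2, y=7)
  W (west): blocked, stay at (x=2, y=7)
  N (north): (x=2, y=7) -> (x=2, y=6)
  E (east): (x=2, y=6) -> (x=3, y=6)
  E (east): blocked, stay at (x=3, y=6)
  S (south): (x=3, y=6) -> (x=3, y=7)
  S (south): (x=3, y=7) -> (x=3, y=8)
  W (west): blocked, stay at (x=3, y=8)
Final: (x=3, y=8)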